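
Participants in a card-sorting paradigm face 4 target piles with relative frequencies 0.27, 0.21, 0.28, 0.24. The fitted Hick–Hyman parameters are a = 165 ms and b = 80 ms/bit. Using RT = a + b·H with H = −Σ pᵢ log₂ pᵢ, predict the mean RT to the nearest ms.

H = 0.27·log₂(1/0.27) + 0.21·log₂(1/0.21) + 0.28·log₂(1/0.28) + 0.24·log₂(1/0.24) = 1.9912 bits.
RT = 165 + 80 × 1.9912 = 324.30 ms.

324 ms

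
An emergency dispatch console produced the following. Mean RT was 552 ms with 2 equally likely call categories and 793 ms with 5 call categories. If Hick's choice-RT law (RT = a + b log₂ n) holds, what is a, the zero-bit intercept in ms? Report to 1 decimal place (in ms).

The slope on a log₂ axis is (793 − 552) / (2.3219 − 1) = 182.309 ms/bit.
Intercept: a = 552 − 182.309·log₂(2) = 369.691 ms.

369.7 ms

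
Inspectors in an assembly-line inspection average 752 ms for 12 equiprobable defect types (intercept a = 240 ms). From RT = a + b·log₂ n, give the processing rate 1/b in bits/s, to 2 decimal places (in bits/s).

b = (752 − 240)/log₂ 12 = 512/3.5850 = 142.819 ms per bit = 0.14282 s/bit; the reciprocal is 7.002 bits/s.

7.00 bits/s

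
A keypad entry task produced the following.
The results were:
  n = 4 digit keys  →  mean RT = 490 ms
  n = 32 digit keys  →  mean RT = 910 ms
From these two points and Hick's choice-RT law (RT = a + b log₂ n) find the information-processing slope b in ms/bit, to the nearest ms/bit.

140 ms/bit

Slope: b = (910 − 490) / (log₂ 32 − log₂ 4) = 420/3.0000 = 140 ms/bit.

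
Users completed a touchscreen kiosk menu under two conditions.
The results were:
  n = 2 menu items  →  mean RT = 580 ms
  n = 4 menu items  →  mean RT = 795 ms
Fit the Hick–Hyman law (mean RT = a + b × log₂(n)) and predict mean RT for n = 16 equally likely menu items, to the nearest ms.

1225 ms

Solve the two-equation system in a and b:
  b = (795 − 580) / (log₂ 4 − log₂ 2) = 215 / (2 − 1) = 215 ms/bit
  a = 580 − 215 × 1 = 365 ms
Then RT(16) = 365 + 215 × log₂ 16 = 365 + 215 × 4 ≈ 1225.000 ms.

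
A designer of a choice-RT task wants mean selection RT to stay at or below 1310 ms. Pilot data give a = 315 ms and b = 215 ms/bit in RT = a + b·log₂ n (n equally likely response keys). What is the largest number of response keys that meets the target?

24

215·log₂ n ≤ 1310 − 315 = 995, giving log₂ n ≤ 4.6279 and n ≤ 24.725. The largest whole number is 24.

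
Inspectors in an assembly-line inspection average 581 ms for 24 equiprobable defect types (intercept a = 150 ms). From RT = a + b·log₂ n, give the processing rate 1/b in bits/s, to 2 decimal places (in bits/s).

10.64 bits/s

Choice component = 581 − 150 = 431 ms over log₂(24) = 4.5850 bits.
b = 431 / 4.5850 = 94.003 ms/bit, so 1/b = 10.638 bits/s.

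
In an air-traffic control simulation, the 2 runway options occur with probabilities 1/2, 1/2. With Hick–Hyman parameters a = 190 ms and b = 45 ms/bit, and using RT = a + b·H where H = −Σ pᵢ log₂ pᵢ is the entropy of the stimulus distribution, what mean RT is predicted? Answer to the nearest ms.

235 ms

Each term −pᵢ log₂ pᵢ: 0.5·1 + 0.5·1; summed, H = 1.000 bits.
Mean RT = a + bH = 190 + 45·1.000 = 235.00 ms.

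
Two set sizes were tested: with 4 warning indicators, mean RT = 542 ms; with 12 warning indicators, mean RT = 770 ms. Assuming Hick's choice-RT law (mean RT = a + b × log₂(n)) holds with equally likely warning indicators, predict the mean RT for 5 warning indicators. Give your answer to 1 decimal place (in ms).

Fit slope and intercept:
  b = (770 − 542) / (log₂ 12 − log₂ 4) = 228 / (3.5850 − 2) = 143.852 ms/bit
  a = 542 − 143.852 × 2 = 254.296 ms
Then RT(5) = 254.296 + 143.852 × log₂ 5 = 254.296 + 143.852 × 2.3219 ≈ 588.310 ms.

588.3 ms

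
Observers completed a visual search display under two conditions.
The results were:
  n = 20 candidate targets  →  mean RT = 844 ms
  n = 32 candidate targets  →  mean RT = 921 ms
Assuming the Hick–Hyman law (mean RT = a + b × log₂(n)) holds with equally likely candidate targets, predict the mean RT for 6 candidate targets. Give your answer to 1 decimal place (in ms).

646.8 ms

With log₂ n on the abscissa the relation is linear; from the two conditions:
  b = (921 − 844) / (log₂ 32 − log₂ 20) = 77 / (5 − 4.3219) = 113.557 ms/bit
  a = 844 − 113.557 × 4.3219 = 353.214 ms
Then RT(6) = 353.214 + 113.557 × log₂ 6 = 353.214 + 113.557 × 2.5850 ≈ 646.755 ms.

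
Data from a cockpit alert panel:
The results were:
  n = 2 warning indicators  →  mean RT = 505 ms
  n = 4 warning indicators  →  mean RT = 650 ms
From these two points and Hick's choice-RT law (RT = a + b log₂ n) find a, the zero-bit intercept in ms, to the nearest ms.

b = (RT₂ − RT₁)/(log₂ n₂ − log₂ n₁) = (650 − 505)/(2 − 1) = 145 ms/bit.
Intercept: a = 505 − 145·log₂(2) = 360.000 ms.

360 ms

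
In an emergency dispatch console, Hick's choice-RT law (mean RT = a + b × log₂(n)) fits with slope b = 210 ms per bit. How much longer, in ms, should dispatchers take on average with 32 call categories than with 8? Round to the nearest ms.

ΔRT = (a + b log₂ n₂) − (a + b log₂ n₁) = b·(log₂ n₂ − log₂ n₁).
log₂(32) − log₂(8) = log₂(32/8) = log₂(4) = 2.
ΔRT = 210 × 2.0000 = 420.000 ms.

420 ms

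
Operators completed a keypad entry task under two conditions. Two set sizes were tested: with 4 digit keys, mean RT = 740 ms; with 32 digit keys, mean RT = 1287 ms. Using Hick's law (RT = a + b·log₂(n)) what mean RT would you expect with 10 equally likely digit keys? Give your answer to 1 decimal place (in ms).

Solve the two-equation system in a and b:
  b = (1287 − 740) / (log₂ 32 − log₂ 4) = 547 / (5 − 2) = 182.333 ms/bit
  a = 740 − 182.333 × 2 = 375.333 ms
Then RT(10) = 375.333 + 182.333 × log₂ 10 = 375.333 + 182.333 × 3.3219 ≈ 981.032 ms.

981.0 ms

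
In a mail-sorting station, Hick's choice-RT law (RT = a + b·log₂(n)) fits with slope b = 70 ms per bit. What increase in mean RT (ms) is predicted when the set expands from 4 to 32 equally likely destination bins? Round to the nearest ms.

The intercept a cancels: ΔRT = b·(log₂ n₂ − log₂ n₁) = b·log₂(n₂/n₁).
log₂(32) − log₂(4) = log₂(32/4) = log₂(8) = 3.
ΔRT = 70 × 3.0000 = 210.000 ms.

210 ms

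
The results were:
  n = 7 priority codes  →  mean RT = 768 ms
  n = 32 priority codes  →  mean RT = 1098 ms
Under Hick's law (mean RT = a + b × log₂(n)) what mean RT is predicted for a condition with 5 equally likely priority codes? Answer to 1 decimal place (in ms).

Solve the two-equation system in a and b:
  b = (1098 − 768) / (log₂ 32 − log₂ 7) = 330 / (5 − 2.8074) = 150.503 ms/bit
  a = 768 − 150.503 × 2.8074 = 345.484 ms
Then RT(5) = 345.484 + 150.503 × log₂ 5 = 345.484 + 150.503 × 2.3219 ≈ 694.942 ms.

694.9 ms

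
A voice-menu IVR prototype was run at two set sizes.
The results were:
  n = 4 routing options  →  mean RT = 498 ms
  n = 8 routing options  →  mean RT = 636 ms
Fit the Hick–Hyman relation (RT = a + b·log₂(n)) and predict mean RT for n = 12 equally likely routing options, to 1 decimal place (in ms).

716.7 ms

RT is linear in log₂ n, so two points fix the line:
  b = (636 − 498) / (log₂ 8 − log₂ 4) = 138 / (3 − 2) = 138.000 ms/bit
  a = 498 − 138.000 × 2 = 222.000 ms
Then RT(12) = 222.000 + 138.000 × log₂ 12 = 222.000 + 138.000 × 3.5850 ≈ 716.725 ms.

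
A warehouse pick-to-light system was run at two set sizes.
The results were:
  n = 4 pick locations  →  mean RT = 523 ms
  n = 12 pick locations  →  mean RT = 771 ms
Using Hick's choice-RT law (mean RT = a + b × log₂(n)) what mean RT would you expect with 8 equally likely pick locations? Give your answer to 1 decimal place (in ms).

679.5 ms

RT is linear in log₂ n, so two points fix the line:
  b = (771 − 523) / (log₂ 12 − log₂ 4) = 248 / (3.5850 − 2) = 156.471 ms/bit
  a = 523 − 156.471 × 2 = 210.059 ms
Then RT(8) = 210.059 + 156.471 × log₂ 8 = 210.059 + 156.471 × 3 ≈ 679.471 ms.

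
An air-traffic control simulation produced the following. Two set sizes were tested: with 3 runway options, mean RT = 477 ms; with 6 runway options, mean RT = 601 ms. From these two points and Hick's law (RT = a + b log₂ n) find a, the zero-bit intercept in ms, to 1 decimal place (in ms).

280.5 ms

b = (RT₂ − RT₁)/(log₂ n₂ − log₂ n₁) = (601 − 477)/(2.5850 − 1.5850) = 124.000 ms/bit.
a = RT₁ − b·log₂ n₁ = 477 − 124.000 × 1.5850 = 280.465 ms.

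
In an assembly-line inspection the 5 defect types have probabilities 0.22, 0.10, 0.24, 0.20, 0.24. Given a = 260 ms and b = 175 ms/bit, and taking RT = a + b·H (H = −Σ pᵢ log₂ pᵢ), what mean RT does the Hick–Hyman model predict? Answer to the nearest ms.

656 ms

H = 0.22·log₂(1/0.22) + 0.10·log₂(1/0.10) + 0.24·log₂(1/0.24) + 0.20·log₂(1/0.20) + 0.24·log₂(1/0.24) = 2.2654 bits.
RT = 260 + 175 × 2.2654 = 656.45 ms.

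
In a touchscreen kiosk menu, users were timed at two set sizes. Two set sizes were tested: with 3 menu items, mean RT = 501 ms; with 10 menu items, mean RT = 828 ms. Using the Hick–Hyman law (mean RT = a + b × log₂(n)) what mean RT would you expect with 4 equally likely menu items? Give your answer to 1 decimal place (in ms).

579.1 ms

Fit slope and intercept:
  b = (828 − 501) / (log₂ 10 − log₂ 3) = 327 / (3.3219 − 1.5850) = 188.259 ms/bit
  a = 501 − 188.259 × 1.5850 = 202.616 ms
Then RT(4) = 202.616 + 188.259 × log₂ 4 = 202.616 + 188.259 × 2 ≈ 579.135 ms.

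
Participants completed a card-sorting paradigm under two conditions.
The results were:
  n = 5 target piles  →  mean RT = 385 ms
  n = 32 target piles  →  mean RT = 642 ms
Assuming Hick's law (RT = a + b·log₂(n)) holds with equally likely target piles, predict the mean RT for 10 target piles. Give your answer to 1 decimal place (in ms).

481.0 ms

Solve the two-equation system in a and b:
  b = (642 − 385) / (log₂ 32 − log₂ 5) = 257 / (5 − 2.3219) = 95.965 ms/bit
  a = 385 − 95.965 × 2.3219 = 162.177 ms
Then RT(10) = 162.177 + 95.965 × log₂ 10 = 162.177 + 95.965 × 3.3219 ≈ 480.965 ms.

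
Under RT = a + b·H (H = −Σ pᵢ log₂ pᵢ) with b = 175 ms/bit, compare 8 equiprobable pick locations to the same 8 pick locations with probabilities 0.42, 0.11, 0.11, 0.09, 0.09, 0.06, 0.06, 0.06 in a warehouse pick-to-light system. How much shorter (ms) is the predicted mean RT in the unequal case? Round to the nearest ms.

Equiprobable entropy H₀ = log₂ 8 = 3.0000 bits.
Skewed entropy H = −Σ pᵢ log₂ pᵢ = 2.5821 bits.
ΔRT = b·(H₀ − H) = 175 × 0.4179 = 73.13 ms.

73 ms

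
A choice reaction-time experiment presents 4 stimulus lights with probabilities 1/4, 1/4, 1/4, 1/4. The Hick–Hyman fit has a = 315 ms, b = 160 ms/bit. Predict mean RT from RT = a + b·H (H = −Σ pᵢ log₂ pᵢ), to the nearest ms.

635 ms

H = −Σ pᵢ log₂ pᵢ = 0.25·2 + 0.25·2 + 0.25·2 + 0.25·2 = 2.000 bits.
RT = 315 + 160 × 2.000 = 635.00 ms.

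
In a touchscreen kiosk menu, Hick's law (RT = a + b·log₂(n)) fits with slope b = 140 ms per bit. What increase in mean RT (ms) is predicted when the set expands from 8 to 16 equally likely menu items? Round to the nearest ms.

140 ms

The intercept a cancels: ΔRT = b·(log₂ n₂ − log₂ n₁) = b·log₂(n₂/n₁).
log₂(16) − log₂(8) = log₂(16/8) = log₂(2) = 1.
ΔRT = 140 × 1.0000 = 140.000 ms.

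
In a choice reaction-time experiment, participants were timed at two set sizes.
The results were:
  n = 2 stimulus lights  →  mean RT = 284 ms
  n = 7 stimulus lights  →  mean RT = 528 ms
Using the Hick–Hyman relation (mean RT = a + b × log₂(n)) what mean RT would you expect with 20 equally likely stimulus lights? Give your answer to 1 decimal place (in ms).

732.5 ms

Solve the two-equation system in a and b:
  b = (528 − 284) / (log₂ 7 − log₂ 2) = 244 / (2.8074 − 1) = 135.004 ms/bit
  a = 284 − 135.004 × 1 = 148.996 ms
Then RT(20) = 148.996 + 135.004 × log₂ 20 = 148.996 + 135.004 × 4.3219 ≈ 732.473 ms.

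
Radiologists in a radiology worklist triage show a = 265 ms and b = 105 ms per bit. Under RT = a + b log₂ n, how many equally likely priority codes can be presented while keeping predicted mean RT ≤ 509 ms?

5

Set 265 + 105·log₂ n ≤ 509 → log₂ n ≤ (509 − 265)/105 = 2.3238.
So n ≤ 2^2.3238 = 5.007; the largest integer n is 5.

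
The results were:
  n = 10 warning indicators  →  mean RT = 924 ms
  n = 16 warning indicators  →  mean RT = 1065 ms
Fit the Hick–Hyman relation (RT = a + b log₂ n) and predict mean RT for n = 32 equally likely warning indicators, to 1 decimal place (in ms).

1272.9 ms

With log₂ n on the abscissa the relation is linear; from the two conditions:
  b = (1065 − 924) / (log₂ 16 − log₂ 10) = 141 / (4 − 3.3219) = 207.943 ms/bit
  a = 924 − 207.943 × 3.3219 = 233.230 ms
Then RT(32) = 233.230 + 207.943 × log₂ 32 = 233.230 + 207.943 × 5 ≈ 1272.943 ms.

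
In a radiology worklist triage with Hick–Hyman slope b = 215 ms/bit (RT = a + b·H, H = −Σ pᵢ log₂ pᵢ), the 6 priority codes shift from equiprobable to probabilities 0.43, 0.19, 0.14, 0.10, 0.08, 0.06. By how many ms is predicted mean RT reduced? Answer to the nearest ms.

Equiprobable entropy H₀ = log₂ 6 = 2.5850 bits.
Skewed entropy H = −Σ pᵢ log₂ pᵢ = 2.2431 bits.
ΔRT = b·(H₀ − H) = 215 × 0.3418 = 73.49 ms.

73 ms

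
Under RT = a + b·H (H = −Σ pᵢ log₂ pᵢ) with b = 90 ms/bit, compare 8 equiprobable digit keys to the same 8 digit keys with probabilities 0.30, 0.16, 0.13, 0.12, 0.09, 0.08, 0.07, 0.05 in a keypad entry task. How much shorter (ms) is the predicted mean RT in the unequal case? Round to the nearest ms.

The RT saving is b·ΔH. Equiprobable H₀ = log₂(8) = 3.0000 bits; with the given probabilities H = 2.7826 bits.
b·(H₀ − H) = 90 × (3.0000 − 2.7826) = 19.56 ms.

20 ms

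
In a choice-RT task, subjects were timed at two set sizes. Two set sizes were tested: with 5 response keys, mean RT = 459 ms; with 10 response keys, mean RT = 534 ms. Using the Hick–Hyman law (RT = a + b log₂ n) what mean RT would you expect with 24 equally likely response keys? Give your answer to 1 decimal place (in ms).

628.7 ms

Fit slope and intercept:
  b = (534 − 459) / (log₂ 10 − log₂ 5) = 75 / (3.3219 − 2.3219) = 75.000 ms/bit
  a = 459 − 75.000 × 2.3219 = 284.855 ms
Then RT(24) = 284.855 + 75.000 × log₂ 24 = 284.855 + 75.000 × 4.5850 ≈ 628.728 ms.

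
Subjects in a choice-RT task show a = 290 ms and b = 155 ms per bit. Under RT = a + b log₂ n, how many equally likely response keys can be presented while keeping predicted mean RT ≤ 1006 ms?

Information budget: (1006 − 290)/155 = 4.6194 bits, so n ≤ 2^4.6194 = 24.579 → at most 24.

24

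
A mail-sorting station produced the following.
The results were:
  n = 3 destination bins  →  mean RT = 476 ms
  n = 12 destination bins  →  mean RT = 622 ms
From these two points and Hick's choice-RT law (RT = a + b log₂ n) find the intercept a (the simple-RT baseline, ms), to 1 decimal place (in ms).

360.3 ms

Slope: b = (622 − 476) / (log₂ 12 − log₂ 3) = 146/2.0000 = 73.000 ms/bit.
a = RT₁ − b·log₂ n₁ = 476 − 73.000 × 1.5850 = 360.298 ms.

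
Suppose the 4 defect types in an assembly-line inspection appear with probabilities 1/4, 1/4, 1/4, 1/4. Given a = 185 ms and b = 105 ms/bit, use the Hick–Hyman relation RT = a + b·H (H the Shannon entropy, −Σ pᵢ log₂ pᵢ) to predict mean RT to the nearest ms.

H = −Σ pᵢ log₂ pᵢ = 0.25·2 + 0.25·2 + 0.25·2 + 0.25·2 = 2.000 bits.
RT = 185 + 105 × 2.000 = 395.00 ms.

395 ms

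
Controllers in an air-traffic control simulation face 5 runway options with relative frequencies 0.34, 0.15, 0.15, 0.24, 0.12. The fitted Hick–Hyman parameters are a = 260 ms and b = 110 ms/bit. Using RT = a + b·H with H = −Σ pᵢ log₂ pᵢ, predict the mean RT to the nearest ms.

H = 0.34·log₂(1/0.34) + 0.15·log₂(1/0.15) + 0.15·log₂(1/0.15) + 0.24·log₂(1/0.24) + 0.12·log₂(1/0.12) = 2.2115 bits.
RT = 260 + 110 × 2.2115 = 503.26 ms.

503 ms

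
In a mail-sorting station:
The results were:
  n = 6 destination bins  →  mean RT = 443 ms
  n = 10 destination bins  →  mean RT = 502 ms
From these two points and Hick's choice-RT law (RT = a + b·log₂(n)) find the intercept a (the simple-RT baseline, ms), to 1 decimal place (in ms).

236.1 ms

b = (RT₂ − RT₁)/(log₂ n₂ − log₂ n₁) = (502 − 443)/(3.3219 − 2.5850) = 80.058 ms/bit.
Intercept: a = 443 − 80.058·log₂(6) = 236.053 ms.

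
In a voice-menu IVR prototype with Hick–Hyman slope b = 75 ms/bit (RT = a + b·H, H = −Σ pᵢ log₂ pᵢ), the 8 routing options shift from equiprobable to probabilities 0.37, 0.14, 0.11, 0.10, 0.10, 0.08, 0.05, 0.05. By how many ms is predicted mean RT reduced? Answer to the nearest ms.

Equiprobable entropy H₀ = log₂ 8 = 3.0000 bits.
Skewed entropy H = −Σ pᵢ log₂ pᵢ = 2.6662 bits.
ΔRT = b·(H₀ − H) = 75 × 0.3338 = 25.03 ms.

25 ms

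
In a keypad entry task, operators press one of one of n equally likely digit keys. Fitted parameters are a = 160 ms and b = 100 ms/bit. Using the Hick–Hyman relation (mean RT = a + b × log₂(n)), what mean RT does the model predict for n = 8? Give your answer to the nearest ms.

460 ms

log₂(8) = 3 bits, so RT = 160 + 100 × 3 ≈ 460.000 ms.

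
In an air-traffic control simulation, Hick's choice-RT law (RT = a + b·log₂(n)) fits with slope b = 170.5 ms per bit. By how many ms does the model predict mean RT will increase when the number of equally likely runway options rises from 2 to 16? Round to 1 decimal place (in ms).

ΔRT = (a + b log₂ n₂) − (a + b log₂ n₁) = b·(log₂ n₂ − log₂ n₁).
log₂(16) − log₂(2) = log₂(16/2) = log₂(8) = 3.
ΔRT = 170.5 × 3.0000 = 511.500 ms.

511.5 ms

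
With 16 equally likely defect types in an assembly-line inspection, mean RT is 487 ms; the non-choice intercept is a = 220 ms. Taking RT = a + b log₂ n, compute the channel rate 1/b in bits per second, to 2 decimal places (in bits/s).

14.98 bits/s

Choice component = 487 − 220 = 267 ms over log₂(16) = 4 bits.
b = 267 / 4 = 66.750 ms/bit, so 1/b = 14.981 bits/s.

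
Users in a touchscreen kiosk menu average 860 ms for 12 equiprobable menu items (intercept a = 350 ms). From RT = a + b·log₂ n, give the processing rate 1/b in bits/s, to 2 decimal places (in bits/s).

Choice component = 860 − 350 = 510 ms over log₂(12) = 3.5850 bits.
b = 510 / 3.5850 = 142.261 ms/bit, so 1/b = 7.029 bits/s.

7.03 bits/s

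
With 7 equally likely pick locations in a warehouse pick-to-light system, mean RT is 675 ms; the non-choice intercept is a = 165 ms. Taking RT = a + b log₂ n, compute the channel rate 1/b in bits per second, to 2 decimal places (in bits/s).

Choice component = 675 − 165 = 510 ms over log₂(7) = 2.8074 bits.
b = 510 / 2.8074 = 181.666 ms/bit, so 1/b = 5.505 bits/s.

5.50 bits/s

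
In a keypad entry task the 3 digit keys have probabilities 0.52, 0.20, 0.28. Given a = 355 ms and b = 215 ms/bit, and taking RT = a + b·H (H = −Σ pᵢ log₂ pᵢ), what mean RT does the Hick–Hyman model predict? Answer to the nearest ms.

671 ms

H = 0.52·log₂(1/0.52) + 0.20·log₂(1/0.20) + 0.28·log₂(1/0.28) = 1.4692 bits.
RT = 355 + 215 × 1.4692 = 670.87 ms.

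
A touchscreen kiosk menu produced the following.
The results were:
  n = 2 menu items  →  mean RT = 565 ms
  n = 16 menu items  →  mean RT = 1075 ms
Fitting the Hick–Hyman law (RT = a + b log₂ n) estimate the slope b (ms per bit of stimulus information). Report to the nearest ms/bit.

170 ms/bit

Slope: b = (1075 − 565) / (log₂ 16 − log₂ 2) = 510/3.0000 = 170 ms/bit.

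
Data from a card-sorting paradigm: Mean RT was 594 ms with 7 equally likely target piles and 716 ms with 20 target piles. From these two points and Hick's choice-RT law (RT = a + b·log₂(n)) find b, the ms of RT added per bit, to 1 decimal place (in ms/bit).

80.6 ms/bit

The slope on a log₂ axis is (716 − 594) / (4.3219 − 2.8074) = 80.551 ms/bit.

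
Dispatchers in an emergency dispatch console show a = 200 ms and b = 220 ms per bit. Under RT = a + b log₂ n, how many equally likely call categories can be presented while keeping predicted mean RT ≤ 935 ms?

Set 200 + 220·log₂ n ≤ 935 → log₂ n ≤ (935 − 200)/220 = 3.3409.
So n ≤ 2^3.3409 = 10.132; the largest integer n is 10.

10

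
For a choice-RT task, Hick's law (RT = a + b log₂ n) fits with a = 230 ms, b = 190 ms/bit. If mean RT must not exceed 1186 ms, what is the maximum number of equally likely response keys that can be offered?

32

190·log₂ n ≤ 1186 − 230 = 956, giving log₂ n ≤ 5.0316 and n ≤ 32.708. The largest whole number is 32.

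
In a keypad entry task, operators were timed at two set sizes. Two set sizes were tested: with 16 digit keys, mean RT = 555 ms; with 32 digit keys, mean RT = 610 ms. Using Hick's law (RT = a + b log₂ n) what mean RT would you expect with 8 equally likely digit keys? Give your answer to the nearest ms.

RT is linear in log₂ n, so two points fix the line:
  b = (610 − 555) / (log₂ 32 − log₂ 16) = 55 / (5 − 4) = 55 ms/bit
  a = 555 − 55 × 4 = 335 ms
Then RT(8) = 335 + 55 × log₂ 8 = 335 + 55 × 3 ≈ 500.000 ms.

500 ms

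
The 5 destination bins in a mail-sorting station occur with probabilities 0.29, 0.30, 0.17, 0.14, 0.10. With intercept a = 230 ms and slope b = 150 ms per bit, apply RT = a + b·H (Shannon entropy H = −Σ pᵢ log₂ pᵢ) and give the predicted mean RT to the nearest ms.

H = 0.29·log₂(1/0.29) + 0.30·log₂(1/0.30) + 0.17·log₂(1/0.17) + 0.14·log₂(1/0.14) + 0.10·log₂(1/0.10) = 2.2029 bits.
RT = 230 + 150 × 2.2029 = 560.43 ms.

560 ms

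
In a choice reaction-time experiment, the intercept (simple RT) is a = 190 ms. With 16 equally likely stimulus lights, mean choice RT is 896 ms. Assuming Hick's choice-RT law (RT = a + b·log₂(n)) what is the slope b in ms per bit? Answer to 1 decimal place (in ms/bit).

16 alternatives carry log₂ 16 = 4 bits; the choice cost is 896 − 190 = 706 ms, so b = 706/4 = 176.500 ms/bit.

176.5 ms/bit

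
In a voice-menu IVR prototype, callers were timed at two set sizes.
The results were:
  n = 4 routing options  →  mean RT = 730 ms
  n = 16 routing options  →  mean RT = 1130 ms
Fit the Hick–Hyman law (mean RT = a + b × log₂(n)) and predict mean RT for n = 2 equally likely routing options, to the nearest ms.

530 ms

Solve the two-equation system in a and b:
  b = (1130 − 730) / (log₂ 16 − log₂ 4) = 400 / (4 − 2) = 200 ms/bit
  a = 730 − 200 × 2 = 330 ms
Then RT(2) = 330 + 200 × log₂ 2 = 330 + 200 × 1 ≈ 530.000 ms.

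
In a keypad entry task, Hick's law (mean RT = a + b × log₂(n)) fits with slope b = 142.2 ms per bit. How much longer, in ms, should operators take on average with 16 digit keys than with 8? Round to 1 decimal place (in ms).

142.2 ms

Only the slope matters, since a is common to both: ΔRT = b·log₂(n₂/n₁).
log₂(16) − log₂(8) = log₂(16/8) = log₂(2) = 1.
ΔRT = 142.2 × 1.0000 = 142.200 ms.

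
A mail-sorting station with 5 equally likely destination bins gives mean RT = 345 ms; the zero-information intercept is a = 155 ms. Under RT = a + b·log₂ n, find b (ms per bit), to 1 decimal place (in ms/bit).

81.8 ms/bit

b = (345 − 155) / log₂(5) = 190 / 2.3219 = 81.829 ms/bit.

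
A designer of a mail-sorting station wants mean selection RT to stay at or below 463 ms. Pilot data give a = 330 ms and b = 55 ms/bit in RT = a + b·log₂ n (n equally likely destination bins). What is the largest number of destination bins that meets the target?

Set 330 + 55·log₂ n ≤ 463 → log₂ n ≤ (463 − 330)/55 = 2.4182.
So n ≤ 2^2.4182 = 5.345; the largest integer n is 5.

5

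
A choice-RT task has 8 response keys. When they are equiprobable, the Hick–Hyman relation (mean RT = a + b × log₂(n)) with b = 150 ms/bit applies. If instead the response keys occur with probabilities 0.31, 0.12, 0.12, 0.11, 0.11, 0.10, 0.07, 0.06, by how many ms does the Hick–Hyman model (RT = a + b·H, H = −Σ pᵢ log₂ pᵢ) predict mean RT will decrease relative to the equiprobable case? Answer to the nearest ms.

The RT saving is b·ΔH. Equiprobable H₀ = log₂(8) = 3.0000 bits; with the given probabilities H = 2.8028 bits.
b·(H₀ − H) = 150 × (3.0000 − 2.8028) = 29.58 ms.

30 ms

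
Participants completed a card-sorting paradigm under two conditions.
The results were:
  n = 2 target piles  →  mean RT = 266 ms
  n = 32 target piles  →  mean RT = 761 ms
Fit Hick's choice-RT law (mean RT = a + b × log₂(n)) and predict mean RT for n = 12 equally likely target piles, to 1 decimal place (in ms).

With log₂ n on the abscissa the relation is linear; from the two conditions:
  b = (761 − 266) / (log₂ 32 − log₂ 2) = 495 / (5 − 1) = 123.750 ms/bit
  a = 266 − 123.750 × 1 = 142.250 ms
Then RT(12) = 142.250 + 123.750 × log₂ 12 = 142.250 + 123.750 × 3.5850 ≈ 585.889 ms.

585.9 ms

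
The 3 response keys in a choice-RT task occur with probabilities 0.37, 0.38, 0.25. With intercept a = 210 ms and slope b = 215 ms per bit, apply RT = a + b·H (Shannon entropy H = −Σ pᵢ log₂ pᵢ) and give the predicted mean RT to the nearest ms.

Entropy contributions −pᵢ log₂ pᵢ: 0.5307, 0.5305, 0.5000; sum H = 1.5612 bits.
RT = a + bH = 210 + 215·1.5612 = 545.65 ms.

546 ms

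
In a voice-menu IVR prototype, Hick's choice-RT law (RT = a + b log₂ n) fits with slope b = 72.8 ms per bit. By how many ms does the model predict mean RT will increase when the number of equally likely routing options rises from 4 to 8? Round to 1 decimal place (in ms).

The intercept a cancels: ΔRT = b·(log₂ n₂ − log₂ n₁) = b·log₂(n₂/n₁).
log₂(8) − log₂(4) = log₂(8/4) = log₂(2) = 1.
ΔRT = 72.8 × 1.0000 = 72.800 ms.

72.8 ms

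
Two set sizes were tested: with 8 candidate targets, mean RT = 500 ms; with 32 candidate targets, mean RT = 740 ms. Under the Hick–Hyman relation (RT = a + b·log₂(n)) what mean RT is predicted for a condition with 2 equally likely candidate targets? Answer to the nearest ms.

Solve the two-equation system in a and b:
  b = (740 − 500) / (log₂ 32 − log₂ 8) = 240 / (5 − 3) = 120 ms/bit
  a = 500 − 120 × 3 = 140 ms
Then RT(2) = 140 + 120 × log₂ 2 = 140 + 120 × 1 ≈ 260.000 ms.

260 ms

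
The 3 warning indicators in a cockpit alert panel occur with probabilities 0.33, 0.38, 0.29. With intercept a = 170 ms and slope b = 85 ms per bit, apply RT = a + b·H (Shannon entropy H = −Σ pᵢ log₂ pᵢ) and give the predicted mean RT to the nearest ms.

304 ms

H = 0.33·log₂(1/0.33) + 0.38·log₂(1/0.38) + 0.29·log₂(1/0.29) = 1.5762 bits.
RT = 170 + 85 × 1.5762 = 303.98 ms.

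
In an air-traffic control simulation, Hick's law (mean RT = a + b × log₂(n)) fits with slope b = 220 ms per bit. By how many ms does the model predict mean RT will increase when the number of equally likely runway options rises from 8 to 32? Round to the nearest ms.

440 ms

The intercept a cancels: ΔRT = b·(log₂ n₂ − log₂ n₁) = b·log₂(n₂/n₁).
log₂(32) − log₂(8) = log₂(32/8) = log₂(4) = 2.
ΔRT = 220 × 2.0000 = 440.000 ms.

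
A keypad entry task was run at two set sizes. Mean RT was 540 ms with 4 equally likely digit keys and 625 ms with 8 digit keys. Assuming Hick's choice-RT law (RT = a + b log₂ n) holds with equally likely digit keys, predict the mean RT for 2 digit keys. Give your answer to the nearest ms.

455 ms

With log₂ n on the abscissa the relation is linear; from the two conditions:
  b = (625 − 540) / (log₂ 8 − log₂ 4) = 85 / (3 − 2) = 85 ms/bit
  a = 540 − 85 × 2 = 370 ms
Then RT(2) = 370 + 85 × log₂ 2 = 370 + 85 × 1 ≈ 455.000 ms.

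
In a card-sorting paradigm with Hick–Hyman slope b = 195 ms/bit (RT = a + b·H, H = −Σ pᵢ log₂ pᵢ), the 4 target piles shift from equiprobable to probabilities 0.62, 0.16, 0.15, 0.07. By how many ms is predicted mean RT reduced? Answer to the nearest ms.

The RT saving is b·ΔH. Equiprobable H₀ = log₂(4) = 2.0000 bits; with the given probabilities H = 1.5297 bits.
b·(H₀ − H) = 195 × (2.0000 − 1.5297) = 91.71 ms.

92 ms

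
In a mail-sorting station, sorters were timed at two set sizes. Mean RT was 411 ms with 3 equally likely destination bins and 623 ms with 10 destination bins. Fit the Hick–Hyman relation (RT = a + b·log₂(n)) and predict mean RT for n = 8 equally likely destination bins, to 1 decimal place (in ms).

Solve the two-equation system in a and b:
  b = (623 − 411) / (log₂ 10 − log₂ 3) = 212 / (3.3219 − 1.5850) = 122.052 ms/bit
  a = 411 − 122.052 × 1.5850 = 217.552 ms
Then RT(8) = 217.552 + 122.052 × log₂ 8 = 217.552 + 122.052 × 3 ≈ 583.708 ms.

583.7 ms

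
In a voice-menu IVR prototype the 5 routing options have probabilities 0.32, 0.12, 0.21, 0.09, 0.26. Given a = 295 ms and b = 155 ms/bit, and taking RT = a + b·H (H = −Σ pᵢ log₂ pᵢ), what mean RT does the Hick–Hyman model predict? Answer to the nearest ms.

633 ms

Entropy contributions −pᵢ log₂ pᵢ: 0.5260, 0.3671, 0.4728, 0.3127, 0.5053; sum H = 2.1839 bits.
RT = a + bH = 295 + 155·2.1839 = 633.50 ms.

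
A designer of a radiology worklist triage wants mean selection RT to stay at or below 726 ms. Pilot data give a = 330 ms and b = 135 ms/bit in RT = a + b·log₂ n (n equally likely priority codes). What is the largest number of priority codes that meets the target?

7

135·log₂ n ≤ 726 − 330 = 396, giving log₂ n ≤ 2.9333 and n ≤ 7.639. The largest whole number is 7.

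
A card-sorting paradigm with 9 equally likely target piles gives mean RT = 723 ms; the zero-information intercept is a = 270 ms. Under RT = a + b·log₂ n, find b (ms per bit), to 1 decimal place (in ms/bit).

9 alternatives carry log₂ 9 = 3.1699 bits; the choice cost is 723 − 270 = 453 ms, so b = 453/3.1699 = 142.906 ms/bit.

142.9 ms/bit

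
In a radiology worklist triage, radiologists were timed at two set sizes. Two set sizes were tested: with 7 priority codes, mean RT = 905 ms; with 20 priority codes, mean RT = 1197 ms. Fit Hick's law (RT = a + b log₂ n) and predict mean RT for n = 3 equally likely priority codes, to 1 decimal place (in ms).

669.3 ms

Solve the two-equation system in a and b:
  b = (1197 − 905) / (log₂ 20 − log₂ 7) = 292 / (4.3219 − 2.8074) = 192.794 ms/bit
  a = 905 − 192.794 × 2.8074 = 363.760 ms
Then RT(3) = 363.760 + 192.794 × log₂ 3 = 363.760 + 192.794 × 1.5850 ≈ 669.331 ms.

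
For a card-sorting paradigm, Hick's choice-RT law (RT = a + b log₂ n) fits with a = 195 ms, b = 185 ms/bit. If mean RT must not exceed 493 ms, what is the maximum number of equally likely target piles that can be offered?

Information budget: (493 − 195)/185 = 1.6108 bits, so n ≤ 2^1.6108 = 3.054 → at most 3.

3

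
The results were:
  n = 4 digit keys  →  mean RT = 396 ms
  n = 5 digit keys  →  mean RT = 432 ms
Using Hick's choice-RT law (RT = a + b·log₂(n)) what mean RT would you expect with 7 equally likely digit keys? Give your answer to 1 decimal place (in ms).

RT is linear in log₂ n, so two points fix the line:
  b = (432 − 396) / (log₂ 5 − log₂ 4) = 36 / (2.3219 − 2) = 111.826 ms/bit
  a = 396 − 111.826 × 2 = 172.348 ms
Then RT(7) = 172.348 + 111.826 × log₂ 7 = 172.348 + 111.826 × 2.8074 ≈ 486.283 ms.

486.3 ms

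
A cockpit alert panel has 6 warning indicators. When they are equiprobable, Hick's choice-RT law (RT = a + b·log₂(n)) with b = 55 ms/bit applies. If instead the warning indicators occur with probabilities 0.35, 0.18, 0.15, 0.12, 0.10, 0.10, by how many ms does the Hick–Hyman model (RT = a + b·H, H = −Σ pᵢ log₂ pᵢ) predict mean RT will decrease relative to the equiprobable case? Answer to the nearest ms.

9 ms

The RT saving is b·ΔH. Equiprobable H₀ = log₂(6) = 2.5850 bits; with the given probabilities H = 2.4174 bits.
b·(H₀ − H) = 55 × (2.5850 − 2.4174) = 9.22 ms.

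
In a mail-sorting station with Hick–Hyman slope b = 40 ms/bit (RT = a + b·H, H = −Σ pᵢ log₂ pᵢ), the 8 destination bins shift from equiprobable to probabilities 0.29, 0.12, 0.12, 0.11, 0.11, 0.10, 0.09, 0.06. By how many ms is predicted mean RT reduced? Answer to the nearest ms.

Equiprobable entropy H₀ = log₂ 8 = 3.0000 bits.
Skewed entropy H = −Σ pᵢ log₂ pᵢ = 2.8410 bits.
ΔRT = b·(H₀ − H) = 40 × 0.1590 = 6.36 ms.

6 ms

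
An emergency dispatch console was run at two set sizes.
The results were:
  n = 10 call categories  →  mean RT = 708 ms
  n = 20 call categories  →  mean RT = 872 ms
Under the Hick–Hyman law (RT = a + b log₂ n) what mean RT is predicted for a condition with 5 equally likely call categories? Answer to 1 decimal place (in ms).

544.0 ms

Fit slope and intercept:
  b = (872 − 708) / (log₂ 20 − log₂ 10) = 164 / (4.3219 − 3.3219) = 164.000 ms/bit
  a = 708 − 164.000 × 3.3219 = 163.204 ms
Then RT(5) = 163.204 + 164.000 × log₂ 5 = 163.204 + 164.000 × 2.3219 ≈ 544.000 ms.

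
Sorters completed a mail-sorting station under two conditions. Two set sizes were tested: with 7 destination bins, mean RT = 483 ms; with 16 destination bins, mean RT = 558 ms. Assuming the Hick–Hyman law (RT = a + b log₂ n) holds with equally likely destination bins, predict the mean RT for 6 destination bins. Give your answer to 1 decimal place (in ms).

RT is linear in log₂ n, so two points fix the line:
  b = (558 − 483) / (log₂ 16 − log₂ 7) = 75 / (4 − 2.8074) = 62.885 ms/bit
  a = 483 − 62.885 × 2.8074 = 306.458 ms
Then RT(6) = 306.458 + 62.885 × log₂ 6 = 306.458 + 62.885 × 2.5850 ≈ 469.015 ms.

469.0 ms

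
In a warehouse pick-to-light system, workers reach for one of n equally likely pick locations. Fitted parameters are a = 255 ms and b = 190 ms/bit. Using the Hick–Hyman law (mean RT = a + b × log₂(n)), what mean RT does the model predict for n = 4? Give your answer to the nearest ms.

635 ms

log₂(4) = 2 bits, so RT = 255 + 190 × 2 ≈ 635.000 ms.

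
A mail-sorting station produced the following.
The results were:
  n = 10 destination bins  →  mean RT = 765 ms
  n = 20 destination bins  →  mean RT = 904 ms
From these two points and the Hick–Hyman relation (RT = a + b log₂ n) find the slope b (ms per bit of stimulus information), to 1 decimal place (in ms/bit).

139.0 ms/bit

The slope on a log₂ axis is (904 − 765) / (4.3219 − 3.3219) = 139.000 ms/bit.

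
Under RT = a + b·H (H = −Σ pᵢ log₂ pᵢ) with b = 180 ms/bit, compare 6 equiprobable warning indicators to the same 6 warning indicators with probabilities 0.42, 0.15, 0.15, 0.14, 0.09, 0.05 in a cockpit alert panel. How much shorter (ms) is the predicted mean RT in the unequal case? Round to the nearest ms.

56 ms

The RT saving is b·ΔH. Equiprobable H₀ = log₂(6) = 2.5850 bits; with the given probabilities H = 2.2726 bits.
b·(H₀ − H) = 180 × (2.5850 − 2.2726) = 56.23 ms.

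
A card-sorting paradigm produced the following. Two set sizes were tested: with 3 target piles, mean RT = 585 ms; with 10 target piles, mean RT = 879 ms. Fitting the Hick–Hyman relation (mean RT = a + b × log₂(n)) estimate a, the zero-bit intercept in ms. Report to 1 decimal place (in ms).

b = (RT₂ − RT₁)/(log₂ n₂ − log₂ n₁) = (879 − 585)/(3.3219 − 1.5850) = 169.261 ms/bit.
a = RT₁ − b·log₂ n₁ = 585 − 169.261 × 1.5850 = 316.728 ms.

316.7 ms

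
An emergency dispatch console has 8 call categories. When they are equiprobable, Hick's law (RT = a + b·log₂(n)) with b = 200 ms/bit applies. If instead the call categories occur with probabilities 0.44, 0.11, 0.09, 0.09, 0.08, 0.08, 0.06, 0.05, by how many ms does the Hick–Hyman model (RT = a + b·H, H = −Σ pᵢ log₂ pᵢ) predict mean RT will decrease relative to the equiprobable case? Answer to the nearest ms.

92 ms

Equiprobable entropy H₀ = log₂ 8 = 3.0000 bits.
Skewed entropy H = −Σ pᵢ log₂ pᵢ = 2.5394 bits.
ΔRT = b·(H₀ − H) = 200 × 0.4606 = 92.12 ms.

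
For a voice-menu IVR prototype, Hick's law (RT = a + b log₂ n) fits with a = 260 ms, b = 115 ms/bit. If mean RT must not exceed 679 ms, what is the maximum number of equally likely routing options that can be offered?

Information budget: (679 − 260)/115 = 3.6435 bits, so n ≤ 2^3.6435 = 12.497 → at most 12.

12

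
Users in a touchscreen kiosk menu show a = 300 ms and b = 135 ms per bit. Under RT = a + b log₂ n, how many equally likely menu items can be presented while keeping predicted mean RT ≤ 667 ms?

Information budget: (667 − 300)/135 = 2.7185 bits, so n ≤ 2^2.7185 = 6.582 → at most 6.

6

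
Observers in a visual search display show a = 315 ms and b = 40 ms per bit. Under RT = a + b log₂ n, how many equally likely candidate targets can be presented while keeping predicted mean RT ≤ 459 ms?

12

Set 315 + 40·log₂ n ≤ 459 → log₂ n ≤ (459 − 315)/40 = 3.6000.
So n ≤ 2^3.6000 = 12.126; the largest integer n is 12.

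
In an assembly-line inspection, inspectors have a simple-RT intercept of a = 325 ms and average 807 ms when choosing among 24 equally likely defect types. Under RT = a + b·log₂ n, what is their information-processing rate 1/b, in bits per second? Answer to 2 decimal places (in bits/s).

9.51 bits/s

b = (807 − 325)/log₂ 24 = 482/4.5850 = 105.126 ms per bit = 0.10513 s/bit; the reciprocal is 9.512 bits/s.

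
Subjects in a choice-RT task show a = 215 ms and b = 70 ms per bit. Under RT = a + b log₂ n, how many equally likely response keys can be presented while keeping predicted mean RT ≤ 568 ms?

32

70·log₂ n ≤ 568 − 215 = 353, giving log₂ n ≤ 5.0429 and n ≤ 32.965. The largest whole number is 32.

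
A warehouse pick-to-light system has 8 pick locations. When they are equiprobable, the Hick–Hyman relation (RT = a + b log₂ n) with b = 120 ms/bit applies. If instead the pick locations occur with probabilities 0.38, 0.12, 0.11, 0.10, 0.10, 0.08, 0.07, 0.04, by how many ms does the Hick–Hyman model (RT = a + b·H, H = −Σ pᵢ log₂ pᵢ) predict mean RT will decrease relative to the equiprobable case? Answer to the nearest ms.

41 ms

The RT saving is b·ΔH. Equiprobable H₀ = log₂(8) = 3.0000 bits; with the given probabilities H = 2.6580 bits.
b·(H₀ − H) = 120 × (3.0000 − 2.6580) = 41.04 ms.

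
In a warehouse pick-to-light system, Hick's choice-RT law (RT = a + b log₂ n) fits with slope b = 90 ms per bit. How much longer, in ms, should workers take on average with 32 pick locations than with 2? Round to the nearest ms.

ΔRT = (a + b log₂ n₂) − (a + b log₂ n₁) = b·(log₂ n₂ − log₂ n₁).
log₂(32) − log₂(2) = log₂(32/2) = log₂(16) = 4.
ΔRT = 90 × 4.0000 = 360.000 ms.

360 ms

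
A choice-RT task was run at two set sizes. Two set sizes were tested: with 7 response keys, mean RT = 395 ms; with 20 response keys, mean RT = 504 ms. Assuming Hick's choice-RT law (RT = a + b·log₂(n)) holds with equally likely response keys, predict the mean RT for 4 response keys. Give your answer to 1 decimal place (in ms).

336.9 ms

Solve the two-equation system in a and b:
  b = (504 − 395) / (log₂ 20 − log₂ 7) = 109 / (4.3219 − 2.8074) = 71.967 ms/bit
  a = 395 − 71.967 × 2.8074 = 192.962 ms
Then RT(4) = 192.962 + 71.967 × log₂ 4 = 192.962 + 71.967 × 2 ≈ 336.897 ms.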